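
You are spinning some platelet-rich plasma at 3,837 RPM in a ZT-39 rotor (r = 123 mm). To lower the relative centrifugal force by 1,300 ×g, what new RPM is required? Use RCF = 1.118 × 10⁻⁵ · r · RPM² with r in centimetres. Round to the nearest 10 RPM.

r = 123 mm = 12.3 cm
Current RCF = 1.118 × 10⁻⁵ × 12.3 × (3837)² = 1.118 × 10⁻⁵ × 12.3 × 14,722,569 ≈ 2,024.6 × g
Target RCF = 2,024.6 − 1,300 = 724.6 × g
N² = 724.6 / (13.7514 × 10⁻⁵) = 5,269,282
N ≈ √5,269,282 ≈ 2,295.5

2300 RPM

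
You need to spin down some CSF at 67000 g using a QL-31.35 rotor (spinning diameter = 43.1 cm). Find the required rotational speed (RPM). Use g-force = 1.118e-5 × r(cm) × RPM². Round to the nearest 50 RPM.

N ≈ 16700 RPM

r = 43.1 / 2 = 21.55 cm
RCF = 1.118 × 10⁻⁵ × r × N²
67,000 = 1.118 × 10⁻⁵ × 21.55 × N²
N² = 67,000 / (24.0929 × 10⁻⁵) = 278,090,226
N ≈ √278,090,226 ≈ 16,676.0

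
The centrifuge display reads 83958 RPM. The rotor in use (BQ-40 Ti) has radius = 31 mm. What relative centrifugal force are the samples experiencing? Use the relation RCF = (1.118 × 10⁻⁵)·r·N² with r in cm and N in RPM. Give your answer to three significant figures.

r = 31 mm = 3.1 cm
RCF = 1.118 × 10⁻⁵ × 3.1 × (83958)² = 1.118 × 10⁻⁵ × 3.1 × 7,048,945,764 ≈ 244,302.4 × g

≈ 244000 g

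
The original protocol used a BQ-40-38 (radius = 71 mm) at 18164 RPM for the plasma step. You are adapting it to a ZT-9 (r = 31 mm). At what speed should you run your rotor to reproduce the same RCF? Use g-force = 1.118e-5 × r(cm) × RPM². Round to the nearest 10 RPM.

≈ 27490 RPM

Original rotor: r = 71 mm = 7.1 cm
RCF_original = 1.118 × 10⁻⁵ × 7.1 × (18164)² = 1.118 × 10⁻⁵ × 7.1 × 329,930,896 ≈ 26,189.3 × g
Your rotor: r = 31 mm = 3.1 cm
26,189.3 = 1.118 × 10⁻⁵ × 3.1 × N²
N² = 26,189.3 / (3.4658 × 10⁻⁵) = 755,649,489
N ≈ √755,649,489 ≈ 27,489.1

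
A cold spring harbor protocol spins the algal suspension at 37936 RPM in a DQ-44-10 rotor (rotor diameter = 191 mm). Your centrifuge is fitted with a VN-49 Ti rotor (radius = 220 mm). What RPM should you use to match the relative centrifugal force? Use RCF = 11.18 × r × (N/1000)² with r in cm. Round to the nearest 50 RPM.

Original rotor: r = 191 mm / 2 = 95.5 mm = 9.55 cm
RCF_original = 11.18 × 9.55 × (37.936)² = 11.18 × 9.55 × 1,439.140096 ≈ 153,655.5 × g
Your rotor: r = 220 mm = 22.0 cm
153,655.5 = 11.18 × 22 × (N/1000)²
(N/1000)² = 153,655.5 / 245.96 = 624.7174
N = 1000 × √624.7174 ≈ 24,994.3

25000 RPM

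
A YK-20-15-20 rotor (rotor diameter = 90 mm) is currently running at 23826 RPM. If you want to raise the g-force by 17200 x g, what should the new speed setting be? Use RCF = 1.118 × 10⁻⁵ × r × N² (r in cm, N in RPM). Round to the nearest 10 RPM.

r = 90 mm / 2 = 45 mm = 4.5 cm
Current RCF = 1.118 × 10⁻⁵ × 4.5 × (23826)² = 1.118 × 10⁻⁵ × 4.5 × 567,678,276 ≈ 28,559.9 × g
Target RCF = 28,559.9 + 17,200 = 45,759.9 × g
N² = 45,759.9 / (5.031 × 10⁻⁵) = 909,558,736
N ≈ √909,558,736 ≈ 30,158.9

≈ 30160 RPM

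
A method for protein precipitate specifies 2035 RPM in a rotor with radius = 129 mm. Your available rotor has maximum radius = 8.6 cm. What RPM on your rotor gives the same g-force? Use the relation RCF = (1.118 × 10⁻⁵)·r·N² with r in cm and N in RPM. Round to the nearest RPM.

Original rotor: r = 129 mm = 12.9 cm
RCF = 1.118 × 10⁻⁵ × r × N²
RCF_original = 1.118 × 10⁻⁵ × 12.9 × (2035)² = 1.118 × 10⁻⁵ × 12.9 × 4,141,225 ≈ 597.3 × g
597.3 = 1.118 × 10⁻⁵ × 8.6 × N²
N² = 597.3 / (9.6148 × 10⁻⁵) = 6,212,298
N ≈ √6,212,298 ≈ 2,492.4

2492 RPM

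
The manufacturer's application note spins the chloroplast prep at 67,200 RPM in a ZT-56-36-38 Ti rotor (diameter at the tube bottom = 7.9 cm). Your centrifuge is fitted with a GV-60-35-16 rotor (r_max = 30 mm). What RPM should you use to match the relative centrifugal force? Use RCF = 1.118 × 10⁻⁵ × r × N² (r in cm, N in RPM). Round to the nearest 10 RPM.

Original rotor: r = 7.9 / 2 = 3.95 cm
RCF = 1.118 × 10⁻⁵ × r × N²
RCF_original = 1.118 × 10⁻⁵ × 3.95 × (67200)² = 1.118 × 10⁻⁵ × 3.95 × 4,515,840,000 ≈ 199,424 × g
Your rotor: r = 30 mm = 3.0 cm
199,424 = 1.118 × 10⁻⁵ × 3 × N²
N² = 199,424 / (3.354 × 10⁻⁵) = 5,945,855,695
N ≈ √5,945,855,695 ≈ 77,109.4

77110 RPM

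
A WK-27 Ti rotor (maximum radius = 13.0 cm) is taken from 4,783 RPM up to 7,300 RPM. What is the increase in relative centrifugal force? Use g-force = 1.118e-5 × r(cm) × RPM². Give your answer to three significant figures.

4420 x g

RCF₁ = 1.118 × 10⁻⁵ × 13 × (4783)² = 1.118 × 10⁻⁵ × 13 × 22,877,089 ≈ 3,325 × g
RCF₂ = 1.118 × 10⁻⁵ × 13 × (7300)² = 1.118 × 10⁻⁵ × 13 × 53,290,000 ≈ 7,745.2 × g
Increase = 7,745.2 − 3,325 = 4,420.2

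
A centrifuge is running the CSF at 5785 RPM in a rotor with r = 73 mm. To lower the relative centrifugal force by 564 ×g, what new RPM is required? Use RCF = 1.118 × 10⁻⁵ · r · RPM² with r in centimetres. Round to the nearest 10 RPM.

5150 RPM

r = 73 mm = 7.3 cm
Current RCF = 1.118 × 10⁻⁵ × 7.3 × (5785)² = 1.118 × 10⁻⁵ × 7.3 × 33,466,225 ≈ 2,731.3 × g
Target RCF = 2,731.3 − 564 = 2,167.3 × g
N² = 2,167.3 / (8.1614 × 10⁻⁵) = 26,555,493
N ≈ √26,555,493 ≈ 5,153.2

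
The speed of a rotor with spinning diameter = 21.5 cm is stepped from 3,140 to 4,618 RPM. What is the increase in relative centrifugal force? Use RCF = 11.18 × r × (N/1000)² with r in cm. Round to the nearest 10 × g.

r = 21.5 / 2 = 10.75 cm
RCF₁ = 11.18 × 10.75 × (3.14)² = 11.18 × 10.75 × 9.8596 ≈ 1,185 × g
RCF₂ = 11.18 × 10.75 × (4.618)² = 11.18 × 10.75 × 21.325924 ≈ 2,563.1 × g
Increase = 2,563.1 − 1,185 = 1,378.1

1380 g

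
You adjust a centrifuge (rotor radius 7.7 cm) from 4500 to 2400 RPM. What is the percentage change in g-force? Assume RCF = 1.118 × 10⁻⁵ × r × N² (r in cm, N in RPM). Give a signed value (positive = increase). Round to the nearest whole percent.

RCF ∝ N², so the ratio is (2400/4500)² = (0.533333)² = 0.2844.
Change = 0.2844 − 1 = -0.7156 → -71.6%.

-72%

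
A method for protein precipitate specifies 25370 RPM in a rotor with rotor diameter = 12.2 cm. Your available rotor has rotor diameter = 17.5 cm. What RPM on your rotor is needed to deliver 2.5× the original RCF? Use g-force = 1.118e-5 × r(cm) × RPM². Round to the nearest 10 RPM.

Original rotor: r = 12.2 / 2 = 6.1 cm
RCF_original = 1.118 × 10⁻⁵ × 6.1 × (25370)² = 1.118 × 10⁻⁵ × 6.1 × 643,636,900 ≈ 43,894.7 × g
Target RCF = 2.5 × 43,894.7 ≈ 109,736.8 × g
Your rotor: r = 17.5 / 2 = 8.75 cm
109,736.8 = 1.118 × 10⁻⁵ × 8.75 × N²
N² = 109,736.8 / (9.7825 × 10⁻⁵) = 1,121,766,420
N ≈ √1,121,766,420 ≈ 33,492.8

≈ 33490 RPM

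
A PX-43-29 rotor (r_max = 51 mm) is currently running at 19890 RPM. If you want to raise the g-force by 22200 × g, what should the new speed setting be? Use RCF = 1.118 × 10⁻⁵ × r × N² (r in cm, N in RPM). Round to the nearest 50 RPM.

N₂ ≈ 28000 RPM

r = 51 mm = 5.1 cm
Current RCF = 1.118 × 10⁻⁵ × 5.1 × (19890)² = 1.118 × 10⁻⁵ × 5.1 × 395,612,100 ≈ 22,557 × g
Target RCF = 22,557 + 22,200 = 44,757 × g
N² = 44,757 / (5.7018 × 10⁻⁵) = 784,962,643
N ≈ √784,962,643 ≈ 28,017.2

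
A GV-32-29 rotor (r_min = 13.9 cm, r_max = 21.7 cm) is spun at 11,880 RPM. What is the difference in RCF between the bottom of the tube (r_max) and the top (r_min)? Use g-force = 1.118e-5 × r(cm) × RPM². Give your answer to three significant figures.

RCF_max = 1.118 × 10⁻⁵ × 21.7 × (11880)² = 1.118 × 10⁻⁵ × 21.7 × 141,134,400 ≈ 34,240.1 × g
RCF_min = 1.118 × 10⁻⁵ × 13.9 × (11880)² = 1.118 × 10⁻⁵ × 13.9 × 141,134,400 ≈ 21,932.6 × g
ΔRCF = 34,240.1 − 21,932.6 = 12,307.5

ΔRCF ≈ 12300 ×g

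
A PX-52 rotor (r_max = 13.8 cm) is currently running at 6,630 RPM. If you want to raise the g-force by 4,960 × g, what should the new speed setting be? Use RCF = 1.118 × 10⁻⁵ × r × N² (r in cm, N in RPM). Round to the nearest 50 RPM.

N₂ ≈ 8700 RPM

Current RCF = 1.118 × 10⁻⁵ × 13.8 × (6630)² = 1.118 × 10⁻⁵ × 13.8 × 43,956,900 ≈ 6,781.8 × g
Target RCF = 6,781.8 + 4,960 = 11,741.8 × g
N² = 11,741.8 / (15.4284 × 10⁻⁵) = 76,105,105
N ≈ √76,105,105 ≈ 8,723.8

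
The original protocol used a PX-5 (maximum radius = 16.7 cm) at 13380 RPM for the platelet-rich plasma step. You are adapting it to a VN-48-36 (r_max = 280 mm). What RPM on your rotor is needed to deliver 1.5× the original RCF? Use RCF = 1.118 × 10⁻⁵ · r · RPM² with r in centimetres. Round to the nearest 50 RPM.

RCF_original = 1.118 × 10⁻⁵ × 16.7 × (13380)² = 1.118 × 10⁻⁵ × 16.7 × 179,024,400 ≈ 33,424.9 × g
Target RCF = 1.5 × 33,424.9 ≈ 50,137.4 × g
Your rotor: r = 280 mm = 28.0 cm
50,137.4 = 1.118 × 10⁻⁵ × 28 × N²
N² = 50,137.4 / (31.304 × 10⁻⁵) = 160,162,918
N ≈ √160,162,918 ≈ 12,655.5

12650 RPM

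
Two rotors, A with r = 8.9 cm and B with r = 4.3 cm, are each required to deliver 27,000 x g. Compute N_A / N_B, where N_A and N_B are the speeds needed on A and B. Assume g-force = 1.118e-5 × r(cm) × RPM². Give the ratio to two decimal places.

0.70

At fixed RCF, N ∝ 1/√r, so N_A/N_B = √(r_B/r_A) = √(4.3/8.9) = √0.483146 = 0.6951.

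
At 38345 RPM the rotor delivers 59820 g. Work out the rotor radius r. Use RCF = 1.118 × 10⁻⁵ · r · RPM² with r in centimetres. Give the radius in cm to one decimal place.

59820 = 1.118 × 10⁻⁵ × r × (38345)²
r = 59820 / (1.118 × 10⁻⁵ × 1,470,339,025) = 59820 / 16438.39 ≈ 3.639 cm

3.6 cm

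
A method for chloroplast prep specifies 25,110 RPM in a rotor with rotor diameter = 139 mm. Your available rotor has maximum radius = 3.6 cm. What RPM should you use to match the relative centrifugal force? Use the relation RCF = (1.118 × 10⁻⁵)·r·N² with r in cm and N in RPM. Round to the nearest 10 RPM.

≈ 34890 RPM

Original rotor: r = 139 mm / 2 = 69.5 mm = 6.95 cm
RCF_original = 1.118 × 10⁻⁵ × 6.95 × (25110)² = 1.118 × 10⁻⁵ × 6.95 × 630,512,100 ≈ 48,991.4 × g
48,991.4 = 1.118 × 10⁻⁵ × 3.6 × N²
N² = 48,991.4 / (4.0248 × 10⁻⁵) = 1,217,238,124
N ≈ √1,217,238,124 ≈ 34,888.9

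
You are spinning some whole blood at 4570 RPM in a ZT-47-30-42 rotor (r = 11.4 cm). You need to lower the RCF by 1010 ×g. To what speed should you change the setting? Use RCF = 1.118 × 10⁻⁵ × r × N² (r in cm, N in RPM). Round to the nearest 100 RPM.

Current RCF = 1.118 × 10⁻⁵ × 11.4 × (4570)² = 1.118 × 10⁻⁵ × 11.4 × 20,884,900 ≈ 2,661.8 × g
Target RCF = 2,661.8 − 1,010 = 1,651.8 × g
N² = 1,651.8 / (12.7452 × 10⁻⁵) = 12,960,173
N ≈ √12,960,173 ≈ 3,600.0

≈ 3600 RPM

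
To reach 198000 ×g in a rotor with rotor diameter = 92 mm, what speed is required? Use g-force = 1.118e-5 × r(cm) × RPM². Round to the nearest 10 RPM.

≈ 62050 RPM

r = 92 mm / 2 = 46 mm = 4.6 cm
RCF = 1.118 × 10⁻⁵ × r × N²
198,000 = 1.118 × 10⁻⁵ × 4.6 × N²
N² = 198,000 / (5.1428 × 10⁻⁵) = 3,850,042,778
N ≈ √3,850,042,778 ≈ 62,048.7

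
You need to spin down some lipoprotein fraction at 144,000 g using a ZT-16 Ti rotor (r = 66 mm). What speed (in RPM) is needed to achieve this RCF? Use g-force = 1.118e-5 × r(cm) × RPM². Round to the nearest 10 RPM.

r = 66 mm = 6.6 cm
144,000 = 1.118 × 10⁻⁵ × 6.6 × N²
N² = 144,000 / (7.3788 × 10⁻⁵) = 1,951,536,835
N ≈ √1,951,536,835 ≈ 44,176.2

N ≈ 44180 RPM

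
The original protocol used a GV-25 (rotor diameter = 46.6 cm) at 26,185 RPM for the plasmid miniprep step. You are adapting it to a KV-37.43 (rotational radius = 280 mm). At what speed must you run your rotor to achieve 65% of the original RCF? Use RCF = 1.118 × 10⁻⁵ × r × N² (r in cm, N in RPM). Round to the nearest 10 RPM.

Original rotor: r = 46.6 / 2 = 23.3 cm
RCF = 1.118 × 10⁻⁵ × r × N²
RCF_original = 1.118 × 10⁻⁵ × 23.3 × (26185)² = 1.118 × 10⁻⁵ × 23.3 × 685,654,225 ≈ 178,608.8 × g
Target RCF = 0.65 × 178,608.8 ≈ 116,095.7 × g
Your rotor: r = 280 mm = 28.0 cm
116,095.7 = 1.118 × 10⁻⁵ × 28 × N²
N² = 116,095.7 / (31.304 × 10⁻⁵) = 370,865,385
N ≈ √370,865,385 ≈ 19,257.9

≈ 19260 RPM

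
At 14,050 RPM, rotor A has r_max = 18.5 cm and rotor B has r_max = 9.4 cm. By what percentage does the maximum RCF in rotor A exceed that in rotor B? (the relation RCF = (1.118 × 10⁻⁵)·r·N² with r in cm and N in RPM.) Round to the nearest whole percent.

97%

At equal RPM, RCF scales linearly with r: ratio = 18.5 / 9.4 = 1.9681.
So rotor A delivers 96.8% more g-force.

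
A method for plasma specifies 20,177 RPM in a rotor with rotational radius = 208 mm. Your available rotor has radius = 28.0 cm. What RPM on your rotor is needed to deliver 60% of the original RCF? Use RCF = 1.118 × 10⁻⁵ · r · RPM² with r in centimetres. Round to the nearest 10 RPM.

Original rotor: r = 208 mm = 20.8 cm
RCF_original = 1.118 × 10⁻⁵ × 20.8 × (20177)² = 1.118 × 10⁻⁵ × 20.8 × 407,111,329 ≈ 94,671.3 × g
Target RCF = 0.6 × 94,671.3 ≈ 56,802.8 × g
56,802.8 = 1.118 × 10⁻⁵ × 28 × N²
N² = 56,802.8 / (31.304 × 10⁻⁵) = 181,455,405
N ≈ √181,455,405 ≈ 13,470.5

13470 RPM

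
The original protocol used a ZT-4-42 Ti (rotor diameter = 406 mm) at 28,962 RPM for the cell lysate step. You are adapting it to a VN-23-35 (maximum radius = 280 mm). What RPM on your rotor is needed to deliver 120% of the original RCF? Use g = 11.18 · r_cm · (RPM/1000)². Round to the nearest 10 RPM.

27010 RPM

Original rotor: r = 406 mm / 2 = 203 mm = 20.3 cm
RCF = 11.18 × r × (N/1000)²
RCF_original = 11.18 × 20.3 × (28.962)² = 11.18 × 20.3 × 838.797444 ≈ 190,368.4 × g
Target RCF = 1.2 × 190,368.4 ≈ 228,442.1 × g
Your rotor: r = 280 mm = 28.0 cm
228,442.1 = 11.18 × 28 × (N/1000)²
(N/1000)² = 228,442.1 / 313.04 = 729.7537
N = 1000 × √729.7537 ≈ 27,014.0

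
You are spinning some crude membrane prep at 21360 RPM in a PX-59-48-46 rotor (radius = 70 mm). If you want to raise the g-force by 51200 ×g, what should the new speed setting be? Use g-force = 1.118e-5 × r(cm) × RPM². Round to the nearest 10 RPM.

33320 RPM

r = 70 mm = 7.0 cm
Current RCF = 1.118 × 10⁻⁵ × 7 × (21360)² = 1.118 × 10⁻⁵ × 7 × 456,249,600 ≈ 35,706.1 × g
Target RCF = 35,706.1 + 51,200 = 86,906.1 × g
N² = 86,906.1 / (7.826 × 10⁻⁵) = 1,110,479,172
N ≈ √1,110,479,172 ≈ 33,323.9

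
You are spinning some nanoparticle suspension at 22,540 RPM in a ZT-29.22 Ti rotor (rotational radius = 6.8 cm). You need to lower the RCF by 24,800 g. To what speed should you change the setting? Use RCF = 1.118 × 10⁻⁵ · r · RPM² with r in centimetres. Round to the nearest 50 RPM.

Current RCF = 1.118 × 10⁻⁵ × 6.8 × (22540)² = 1.118 × 10⁻⁵ × 6.8 × 508,051,600 ≈ 38,624.1 × g
Target RCF = 38,624.1 − 24,800 = 13,824.1 × g
N² = 13,824.1 / (7.6024 × 10⁻⁵) = 181,838,630
N ≈ √181,838,630 ≈ 13,484.8

≈ 13500 RPM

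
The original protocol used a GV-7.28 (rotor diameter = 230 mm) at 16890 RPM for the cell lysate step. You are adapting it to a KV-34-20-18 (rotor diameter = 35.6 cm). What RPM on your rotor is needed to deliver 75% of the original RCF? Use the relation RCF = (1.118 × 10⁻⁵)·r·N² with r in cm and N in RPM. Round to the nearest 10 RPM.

11760 RPM

Original rotor: r = 230 mm / 2 = 115 mm = 11.5 cm
RCF_original = 1.118 × 10⁻⁵ × 11.5 × (16890)² = 1.118 × 10⁻⁵ × 11.5 × 285,272,100 ≈ 36,677.4 × g
Target RCF = 0.75 × 36,677.4 ≈ 27,508.1 × g
Your rotor: r = 35.6 / 2 = 17.8 cm
27,508.1 = 1.118 × 10⁻⁵ × 17.8 × N²
N² = 27,508.1 / (19.9004 × 10⁻⁵) = 138,228,880
N ≈ √138,228,880 ≈ 11,757.1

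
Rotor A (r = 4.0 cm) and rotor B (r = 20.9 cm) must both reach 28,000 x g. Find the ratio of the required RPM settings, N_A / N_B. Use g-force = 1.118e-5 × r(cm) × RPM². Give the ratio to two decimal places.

2.29

At fixed RCF, N ∝ 1/√r, so N_A/N_B = √(r_B/r_A) = √(20.9/4.0) = √5.225000 = 2.2858.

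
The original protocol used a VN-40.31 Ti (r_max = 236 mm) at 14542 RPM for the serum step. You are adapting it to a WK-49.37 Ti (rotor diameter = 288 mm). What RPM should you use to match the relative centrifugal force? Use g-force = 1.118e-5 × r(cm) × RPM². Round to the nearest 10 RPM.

Original rotor: r = 236 mm = 23.6 cm
RCF = 1.118 × 10⁻⁵ × r × N²
RCF_original = 1.118 × 10⁻⁵ × 23.6 × (14542)² = 1.118 × 10⁻⁵ × 23.6 × 211,469,764 ≈ 55,795.9 × g
Your rotor: r = 288 mm / 2 = 144 mm = 14.4 cm
55,795.9 = 1.118 × 10⁻⁵ × 14.4 × N²
N² = 55,795.9 / (16.0992 × 10⁻⁵) = 346,575,606
N ≈ √346,575,606 ≈ 18,616.5

≈ 18620 RPM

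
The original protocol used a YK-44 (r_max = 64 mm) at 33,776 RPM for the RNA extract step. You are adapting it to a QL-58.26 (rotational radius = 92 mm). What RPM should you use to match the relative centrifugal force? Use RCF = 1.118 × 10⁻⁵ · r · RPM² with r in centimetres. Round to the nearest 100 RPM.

Original rotor: r = 64 mm = 6.4 cm
RCF = 1.118 × 10⁻⁵ × r × N²
RCF_original = 1.118 × 10⁻⁵ × 6.4 × (33776)² = 1.118 × 10⁻⁵ × 6.4 × 1,140,818,176 ≈ 81,627.8 × g
Your rotor: r = 92 mm = 9.2 cm
81,627.8 = 1.118 × 10⁻⁵ × 9.2 × N²
N² = 81,627.8 / (10.2856 × 10⁻⁵) = 793,612,429
N ≈ √793,612,429 ≈ 28,171.1

28200 RPM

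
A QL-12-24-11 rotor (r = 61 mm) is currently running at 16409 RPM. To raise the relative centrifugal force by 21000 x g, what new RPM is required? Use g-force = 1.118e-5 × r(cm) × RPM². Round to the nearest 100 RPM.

r = 61 mm = 6.1 cm
Current RCF = 1.118 × 10⁻⁵ × 6.1 × (16409)² = 1.118 × 10⁻⁵ × 6.1 × 269,255,281 ≈ 18,362.7 × g
Target RCF = 18,362.7 + 21,000 = 39,362.7 × g
N² = 39,362.7 / (6.8198 × 10⁻⁵) = 577,182,615
N ≈ √577,182,615 ≈ 24,024.6

24000 RPM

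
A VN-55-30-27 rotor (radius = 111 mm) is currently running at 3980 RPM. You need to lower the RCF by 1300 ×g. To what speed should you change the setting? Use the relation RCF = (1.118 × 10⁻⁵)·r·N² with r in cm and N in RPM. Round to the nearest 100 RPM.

2300 RPM

r = 111 mm = 11.1 cm
Current RCF = 1.118 × 10⁻⁵ × 11.1 × (3980)² = 1.118 × 10⁻⁵ × 11.1 × 15,840,400 ≈ 1,965.8 × g
Target RCF = 1,965.8 − 1,300 = 665.8 × g
N² = 665.8 / (12.4098 × 10⁻⁵) = 5,365,115
N ≈ √5,365,115 ≈ 2,316.3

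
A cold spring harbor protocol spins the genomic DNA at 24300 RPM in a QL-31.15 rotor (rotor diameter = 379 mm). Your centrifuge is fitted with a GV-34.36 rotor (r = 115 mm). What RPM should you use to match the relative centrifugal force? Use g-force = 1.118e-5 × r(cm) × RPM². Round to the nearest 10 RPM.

Original rotor: r = 379 mm / 2 = 189.5 mm = 18.95 cm
RCF = 1.118 × 10⁻⁵ × r × N²
RCF_original = 1.118 × 10⁻⁵ × 18.95 × (24300)² = 1.118 × 10⁻⁵ × 18.95 × 590,490,000 ≈ 125,101.8 × g
Your rotor: r = 115 mm = 11.5 cm
125,101.8 = 1.118 × 10⁻⁵ × 11.5 × N²
N² = 125,101.8 / (12.857 × 10⁻⁵) = 973,024,811
N ≈ √973,024,811 ≈ 31,193.3

31190 RPM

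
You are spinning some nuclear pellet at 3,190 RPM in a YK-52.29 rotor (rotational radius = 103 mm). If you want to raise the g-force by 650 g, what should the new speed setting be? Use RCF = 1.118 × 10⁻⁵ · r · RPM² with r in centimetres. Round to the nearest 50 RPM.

≈ 4000 RPM

r = 103 mm = 10.3 cm
Current RCF = 1.118 × 10⁻⁵ × 10.3 × (3190)² = 1.118 × 10⁻⁵ × 10.3 × 10,176,100 ≈ 1,171.8 × g
Target RCF = 1,171.8 + 650 = 1,821.8 × g
N² = 1,821.8 / (11.5154 × 10⁻⁵) = 15,820,553
N ≈ √15,820,553 ≈ 3,977.5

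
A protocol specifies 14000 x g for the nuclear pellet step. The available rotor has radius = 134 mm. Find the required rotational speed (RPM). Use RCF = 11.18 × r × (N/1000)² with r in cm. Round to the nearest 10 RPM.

r = 134 mm = 13.4 cm
14,000 = 11.18 × 13.4 × (N/1000)²
(N/1000)² = 14,000 / 149.812 = 93.45046
N = 1000 × √93.45046 ≈ 9,667.0

9670 RPM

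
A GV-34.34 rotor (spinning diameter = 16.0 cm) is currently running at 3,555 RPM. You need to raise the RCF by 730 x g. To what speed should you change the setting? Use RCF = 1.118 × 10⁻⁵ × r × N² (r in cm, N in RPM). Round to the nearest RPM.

r = 16.0 / 2 = 8 cm
Current RCF = 1.118 × 10⁻⁵ × 8 × (3555)² = 1.118 × 10⁻⁵ × 8 × 12,638,025 ≈ 1,130.3 × g
Target RCF = 1,130.3 + 730 = 1,860.3 × g
N² = 1,860.3 / (8.944 × 10⁻⁵) = 20,799,419
N ≈ √20,799,419 ≈ 4,560.6

≈ 4561 RPM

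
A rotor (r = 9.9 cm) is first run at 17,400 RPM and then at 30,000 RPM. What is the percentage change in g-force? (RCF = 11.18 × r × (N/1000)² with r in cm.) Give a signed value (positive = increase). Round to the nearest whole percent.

+197%

RCF ∝ N², so the ratio is (30000/17400)² = (1.724138)² = 2.9727.
Change = 2.9727 − 1 = +1.9727 → +197.3%.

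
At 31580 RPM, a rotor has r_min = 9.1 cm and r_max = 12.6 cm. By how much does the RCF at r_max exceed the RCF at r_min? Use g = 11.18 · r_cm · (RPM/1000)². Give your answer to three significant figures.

≈ 39000 x g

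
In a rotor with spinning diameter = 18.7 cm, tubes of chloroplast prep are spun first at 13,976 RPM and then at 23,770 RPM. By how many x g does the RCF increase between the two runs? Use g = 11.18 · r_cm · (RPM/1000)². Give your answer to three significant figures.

r = 18.7 / 2 = 9.35 cm
RCF₁ = 11.18 × 9.35 × (13.976)² = 11.18 × 9.35 × 195.328576 ≈ 20,418.3 × g
RCF₂ = 11.18 × 9.35 × (23.77)² = 11.18 × 9.35 × 565.0129 ≈ 59,062.5 × g
Increase = 59,062.5 − 20,418.3 = 38,644.2

≈ 38600 x g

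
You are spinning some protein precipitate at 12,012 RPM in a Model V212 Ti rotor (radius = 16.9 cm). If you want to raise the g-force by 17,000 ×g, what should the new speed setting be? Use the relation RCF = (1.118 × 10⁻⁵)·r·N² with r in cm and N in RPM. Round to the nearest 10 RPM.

N₂ ≈ 15310 RPM

Current RCF = 1.118 × 10⁻⁵ × 16.9 × (12012)² = 1.118 × 10⁻⁵ × 16.9 × 144,288,144 ≈ 27,262.1 × g
Target RCF = 27,262.1 + 17,000 = 44,262.1 × g
N² = 44,262.1 / (18.8942 × 10⁻⁵) = 234,262,895
N ≈ √234,262,895 ≈ 15,305.6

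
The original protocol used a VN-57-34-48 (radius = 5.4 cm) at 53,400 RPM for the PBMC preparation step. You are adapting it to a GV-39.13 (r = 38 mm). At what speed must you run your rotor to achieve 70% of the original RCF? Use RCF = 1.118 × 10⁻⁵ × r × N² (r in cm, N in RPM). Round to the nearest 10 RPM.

53260 RPM

RCF_original = 1.118 × 10⁻⁵ × 5.4 × (53400)² = 1.118 × 10⁻⁵ × 5.4 × 2,851,560,000 ≈ 172,154.4 × g
Target RCF = 0.7 × 172,154.4 ≈ 120,508.1 × g
Your rotor: r = 38 mm = 3.8 cm
120,508.1 = 1.118 × 10⁻⁵ × 3.8 × N²
N² = 120,508.1 / (4.2484 × 10⁻⁵) = 2,836,552,585
N ≈ √2,836,552,585 ≈ 53,259.3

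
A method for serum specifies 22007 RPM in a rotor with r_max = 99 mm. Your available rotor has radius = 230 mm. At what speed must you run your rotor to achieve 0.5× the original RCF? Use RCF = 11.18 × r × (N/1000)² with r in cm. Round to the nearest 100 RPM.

10200 RPM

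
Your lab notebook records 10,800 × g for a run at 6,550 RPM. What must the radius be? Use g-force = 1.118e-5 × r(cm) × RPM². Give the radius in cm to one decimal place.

22.5 cm

RCF = 1.118 × 10⁻⁵ × r × N²
10800 = 1.118 × 10⁻⁵ × r × (6550)²
r = 10800 / (1.118 × 10⁻⁵ × 42,902,500) = 10800 / 479.6499 ≈ 22.516 cm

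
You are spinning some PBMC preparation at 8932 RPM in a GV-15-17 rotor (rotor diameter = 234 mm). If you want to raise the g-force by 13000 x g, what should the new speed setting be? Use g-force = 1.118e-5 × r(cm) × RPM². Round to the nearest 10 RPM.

r = 234 mm / 2 = 117 mm = 11.7 cm
Current RCF = 1.118 × 10⁻⁵ × 11.7 × (8932)² = 1.118 × 10⁻⁵ × 11.7 × 79,780,624 ≈ 10,435.8 × g
Target RCF = 10,435.8 + 13,000 = 23,435.8 × g
N² = 23,435.8 / (13.0806 × 10⁻⁵) = 179,164,564
N ≈ √179,164,564 ≈ 13,385.2

N₂ ≈ 13390 RPM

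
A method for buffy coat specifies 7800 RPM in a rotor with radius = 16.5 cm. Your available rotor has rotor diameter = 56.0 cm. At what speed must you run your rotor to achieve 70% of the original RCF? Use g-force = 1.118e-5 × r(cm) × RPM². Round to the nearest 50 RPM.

≈ 5000 RPM

RCF_original = 1.118 × 10⁻⁵ × 16.5 × (7800)² = 1.118 × 10⁻⁵ × 16.5 × 60,840,000 ≈ 11,223.2 × g
Target RCF = 0.7 × 11,223.2 ≈ 7,856.2 × g
Your rotor: r = 56.0 / 2 = 28 cm
7,856.2 = 1.118 × 10⁻⁵ × 28 × N²
N² = 7,856.2 / (31.304 × 10⁻⁵) = 25,096,473
N ≈ √25,096,473 ≈ 5,009.6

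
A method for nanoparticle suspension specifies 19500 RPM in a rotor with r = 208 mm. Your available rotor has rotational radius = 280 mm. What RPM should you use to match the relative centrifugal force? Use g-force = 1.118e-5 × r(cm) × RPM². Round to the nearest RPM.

≈ 16807 RPM

Original rotor: r = 208 mm = 20.8 cm
RCF = 1.118 × 10⁻⁵ × r × N²
RCF_original = 1.118 × 10⁻⁵ × 20.8 × (19500)² = 1.118 × 10⁻⁵ × 20.8 × 380,250,000 ≈ 88,424.9 × g
Your rotor: r = 280 mm = 28.0 cm
88,424.9 = 1.118 × 10⁻⁵ × 28 × N²
N² = 88,424.9 / (31.304 × 10⁻⁵) = 282,471,569
N ≈ √282,471,569 ≈ 16,806.9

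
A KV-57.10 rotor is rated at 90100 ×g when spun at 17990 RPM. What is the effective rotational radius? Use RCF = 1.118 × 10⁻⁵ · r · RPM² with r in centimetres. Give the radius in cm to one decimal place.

≈ 24.9 cm

RCF = 1.118 × 10⁻⁵ × r × N²
90100 = 1.118 × 10⁻⁵ × r × (17990)²
r = 90100 / (1.118 × 10⁻⁵ × 323,640,100) = 90100 / 3618.296 ≈ 24.901 cm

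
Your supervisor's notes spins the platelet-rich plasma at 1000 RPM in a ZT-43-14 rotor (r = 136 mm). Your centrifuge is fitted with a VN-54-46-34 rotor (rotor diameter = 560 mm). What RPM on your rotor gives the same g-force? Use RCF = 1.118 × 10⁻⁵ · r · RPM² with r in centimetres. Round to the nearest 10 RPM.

700 RPM

Original rotor: r = 136 mm = 13.6 cm
RCF_original = 1.118 × 10⁻⁵ × 13.6 × (1000)² = 1.118 × 10⁻⁵ × 13.6 × 1,000,000 ≈ 152 × g
Your rotor: r = 560 mm / 2 = 280 mm = 28 cm
152 = 1.118 × 10⁻⁵ × 28 × N²
N² = 152 / (31.304 × 10⁻⁵) = 485,561
N ≈ √485,561 ≈ 696.8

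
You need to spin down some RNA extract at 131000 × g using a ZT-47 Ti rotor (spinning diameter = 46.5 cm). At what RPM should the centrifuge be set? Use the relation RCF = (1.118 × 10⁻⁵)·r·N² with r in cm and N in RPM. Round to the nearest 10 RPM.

N ≈ 22450 RPM

r = 46.5 / 2 = 23.25 cm
RCF = 1.118 × 10⁻⁵ × r × N²
131,000 = 1.118 × 10⁻⁵ × 23.25 × N²
N² = 131,000 / (25.9935 × 10⁻⁵) = 503,972,147
N ≈ √503,972,147 ≈ 22,449.3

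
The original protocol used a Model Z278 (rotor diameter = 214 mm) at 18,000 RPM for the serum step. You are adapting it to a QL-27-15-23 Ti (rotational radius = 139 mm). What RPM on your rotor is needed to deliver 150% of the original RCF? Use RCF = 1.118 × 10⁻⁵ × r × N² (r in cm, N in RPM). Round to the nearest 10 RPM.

19340 RPM

Original rotor: r = 214 mm / 2 = 107 mm = 10.7 cm
RCF = 1.118 × 10⁻⁵ × r × N²
RCF_original = 1.118 × 10⁻⁵ × 10.7 × (18000)² = 1.118 × 10⁻⁵ × 10.7 × 324,000,000 ≈ 38,758.8 × g
Target RCF = 1.5 × 38,758.8 ≈ 58,138.2 × g
Your rotor: r = 139 mm = 13.9 cm
58,138.2 = 1.118 × 10⁻⁵ × 13.9 × N²
N² = 58,138.2 / (15.5402 × 10⁻⁵) = 374,114,876
N ≈ √374,114,876 ≈ 19,342.0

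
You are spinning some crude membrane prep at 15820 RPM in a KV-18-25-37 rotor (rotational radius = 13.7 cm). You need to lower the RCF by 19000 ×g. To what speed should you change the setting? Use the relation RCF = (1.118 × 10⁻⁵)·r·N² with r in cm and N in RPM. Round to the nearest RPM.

Current RCF = 1.118 × 10⁻⁵ × 13.7 × (15820)² = 1.118 × 10⁻⁵ × 13.7 × 250,272,400 ≈ 38,333.2 × g
Target RCF = 38,333.2 − 19,000 = 19,333.2 × g
N² = 19,333.2 / (15.3166 × 10⁻⁵) = 126,223,836
N ≈ √126,223,836 ≈ 11,234.9

N₂ ≈ 11235 RPM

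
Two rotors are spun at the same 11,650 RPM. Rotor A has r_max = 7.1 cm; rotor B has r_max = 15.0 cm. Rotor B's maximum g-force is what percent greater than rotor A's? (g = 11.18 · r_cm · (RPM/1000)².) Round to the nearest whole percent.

111%

At equal RPM, RCF scales linearly with r: ratio = 15.0 / 7.1 = 2.1127.
So rotor B delivers 111.3% more g-force.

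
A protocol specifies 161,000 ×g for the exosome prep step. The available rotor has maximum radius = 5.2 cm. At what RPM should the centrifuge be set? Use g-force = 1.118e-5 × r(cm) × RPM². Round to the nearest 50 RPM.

RCF = 1.118 × 10⁻⁵ × r × N²
161,000 = 1.118 × 10⁻⁵ × 5.2 × N²
N² = 161,000 / (5.8136 × 10⁻⁵) = 2,769,368,378
N ≈ √2,769,368,378 ≈ 52,624.8

N ≈ 52600 RPM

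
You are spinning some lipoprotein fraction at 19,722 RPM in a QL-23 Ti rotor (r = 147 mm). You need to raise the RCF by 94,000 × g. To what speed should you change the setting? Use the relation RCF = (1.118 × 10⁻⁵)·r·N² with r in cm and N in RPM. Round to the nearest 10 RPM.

r = 147 mm = 14.7 cm
Current RCF = 1.118 × 10⁻⁵ × 14.7 × (19722)² = 1.118 × 10⁻⁵ × 14.7 × 388,957,284 ≈ 63,923.6 × g
Target RCF = 63,923.6 + 94,000 = 157,923.6 × g
N² = 157,923.6 / (16.4346 × 10⁻⁵) = 960,921,471
N ≈ √960,921,471 ≈ 30,998.7

31000 RPM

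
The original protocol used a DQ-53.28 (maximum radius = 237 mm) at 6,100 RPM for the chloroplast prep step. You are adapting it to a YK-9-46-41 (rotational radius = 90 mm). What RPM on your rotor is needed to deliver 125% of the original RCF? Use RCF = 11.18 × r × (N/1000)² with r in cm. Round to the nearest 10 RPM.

≈ 11070 RPM

Original rotor: r = 237 mm = 23.7 cm
RCF_original = 11.18 × 23.7 × (6.1)² = 11.18 × 23.7 × 37.21 ≈ 9,859.4 × g
Target RCF = 1.25 × 9,859.4 ≈ 12,324.2 × g
Your rotor: r = 90 mm = 9.0 cm
12,324.2 = 11.18 × 9 × (N/1000)²
(N/1000)² = 12,324.2 / 100.62 = 122.4826
N = 1000 × √122.4826 ≈ 11,067.2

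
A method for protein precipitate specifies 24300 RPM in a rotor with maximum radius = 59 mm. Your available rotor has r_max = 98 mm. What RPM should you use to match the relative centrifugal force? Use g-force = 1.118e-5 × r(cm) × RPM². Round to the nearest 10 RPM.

Original rotor: r = 59 mm = 5.9 cm
RCF = 1.118 × 10⁻⁵ × r × N²
RCF_original = 1.118 × 10⁻⁵ × 5.9 × (24300)² = 1.118 × 10⁻⁵ × 5.9 × 590,490,000 ≈ 38,949.9 × g
Your rotor: r = 98 mm = 9.8 cm
38,949.9 = 1.118 × 10⁻⁵ × 9.8 × N²
N² = 38,949.9 / (10.9564 × 10⁻⁵) = 355,499,069
N ≈ √355,499,069 ≈ 18,854.7

18850 RPM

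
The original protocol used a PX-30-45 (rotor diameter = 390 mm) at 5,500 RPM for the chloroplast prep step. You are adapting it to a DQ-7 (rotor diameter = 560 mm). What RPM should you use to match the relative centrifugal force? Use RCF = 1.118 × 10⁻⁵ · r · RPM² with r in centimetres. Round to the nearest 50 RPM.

4600 RPM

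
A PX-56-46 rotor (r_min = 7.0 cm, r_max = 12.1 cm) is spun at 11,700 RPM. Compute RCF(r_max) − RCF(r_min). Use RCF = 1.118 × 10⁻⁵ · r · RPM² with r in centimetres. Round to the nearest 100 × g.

≈ 7800 × g

RCF_max = 1.118 × 10⁻⁵ × 12.1 × (11700)² = 1.118 × 10⁻⁵ × 12.1 × 136,890,000 ≈ 18,518.2 × g
RCF_min = 1.118 × 10⁻⁵ × 7 × (11700)² = 1.118 × 10⁻⁵ × 7 × 136,890,000 ≈ 10,713 × g
ΔRCF = 18,518.2 − 10,713 = 7,805.2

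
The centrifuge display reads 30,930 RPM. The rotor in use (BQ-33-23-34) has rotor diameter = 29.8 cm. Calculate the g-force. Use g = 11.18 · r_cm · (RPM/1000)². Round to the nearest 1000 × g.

≈ 159000 ×g

r = 29.8 / 2 = 14.9 cm
RCF = 11.18 × r × (N/1000)²
RCF = 11.18 × 14.9 × (30.93)² = 11.18 × 14.9 × 956.6649 ≈ 159,363.2 × g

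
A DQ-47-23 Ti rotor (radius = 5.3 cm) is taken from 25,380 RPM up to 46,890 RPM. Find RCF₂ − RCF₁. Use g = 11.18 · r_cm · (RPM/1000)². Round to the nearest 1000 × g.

92000 ×g

RCF₁ = 11.18 × 5.3 × (25.38)² = 11.18 × 5.3 × 644.1444 ≈ 38,168.1 × g
RCF₂ = 11.18 × 5.3 × (46.89)² = 11.18 × 5.3 × 2,198.6721 ≈ 130,280.1 × g
Increase = 130,280.1 − 38,168.1 = 92,112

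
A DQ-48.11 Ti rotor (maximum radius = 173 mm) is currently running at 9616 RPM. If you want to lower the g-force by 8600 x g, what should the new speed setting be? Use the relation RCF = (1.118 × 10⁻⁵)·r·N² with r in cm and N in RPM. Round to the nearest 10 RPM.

r = 173 mm = 17.3 cm
Current RCF = 1.118 × 10⁻⁵ × 17.3 × (9616)² = 1.118 × 10⁻⁵ × 17.3 × 92,467,456 ≈ 17,884.5 × g
Target RCF = 17,884.5 − 8,600 = 9,284.5 × g
N² = 9,284.5 / (19.3414 × 10⁻⁵) = 48,003,247
N ≈ √48,003,247 ≈ 6,928.4

≈ 6930 RPM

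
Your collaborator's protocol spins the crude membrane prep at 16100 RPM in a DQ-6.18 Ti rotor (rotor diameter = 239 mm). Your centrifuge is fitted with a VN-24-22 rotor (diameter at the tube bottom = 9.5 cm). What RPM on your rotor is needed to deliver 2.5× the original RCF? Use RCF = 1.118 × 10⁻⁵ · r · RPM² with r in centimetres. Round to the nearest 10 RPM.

Original rotor: r = 239 mm / 2 = 119.5 mm = 11.95 cm
RCF_original = 1.118 × 10⁻⁵ × 11.95 × (16100)² = 1.118 × 10⁻⁵ × 11.95 × 259,210,000 ≈ 34,630.7 × g
Target RCF = 2.5 × 34,630.7 ≈ 86,576.8 × g
Your rotor: r = 9.5 / 2 = 4.75 cm
86,576.8 = 1.118 × 10⁻⁵ × 4.75 × N²
N² = 86,576.8 / (5.3105 × 10⁻⁵) = 1,630,294,699
N ≈ √1,630,294,699 ≈ 40,376.9

≈ 40380 RPM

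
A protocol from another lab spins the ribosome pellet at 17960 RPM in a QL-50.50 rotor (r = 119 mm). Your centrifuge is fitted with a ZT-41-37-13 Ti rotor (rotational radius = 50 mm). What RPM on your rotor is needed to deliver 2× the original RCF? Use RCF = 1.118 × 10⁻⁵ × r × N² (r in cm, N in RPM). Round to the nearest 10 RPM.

≈ 39180 RPM

Original rotor: r = 119 mm = 11.9 cm
RCF_original = 1.118 × 10⁻⁵ × 11.9 × (17960)² = 1.118 × 10⁻⁵ × 11.9 × 322,561,600 ≈ 42,914.2 × g
Target RCF = 2 × 42,914.2 ≈ 85,828.4 × g
Your rotor: r = 50 mm = 5.0 cm
85,828.4 = 1.118 × 10⁻⁵ × 5 × N²
N² = 85,828.4 / (5.59 × 10⁻⁵) = 1,535,391,771
N ≈ √1,535,391,771 ≈ 39,184.1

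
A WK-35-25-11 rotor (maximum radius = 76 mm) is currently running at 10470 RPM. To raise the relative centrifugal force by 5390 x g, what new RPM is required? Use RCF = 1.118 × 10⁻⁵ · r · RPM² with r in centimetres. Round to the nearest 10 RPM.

13160 RPM

r = 76 mm = 7.6 cm
Current RCF = 1.118 × 10⁻⁵ × 7.6 × (10470)² = 1.118 × 10⁻⁵ × 7.6 × 109,620,900 ≈ 9,314.3 × g
Target RCF = 9,314.3 + 5,390 = 14,704.3 × g
N² = 14,704.3 / (8.4968 × 10⁻⁵) = 173,056,916
N ≈ √173,056,916 ≈ 13,155.1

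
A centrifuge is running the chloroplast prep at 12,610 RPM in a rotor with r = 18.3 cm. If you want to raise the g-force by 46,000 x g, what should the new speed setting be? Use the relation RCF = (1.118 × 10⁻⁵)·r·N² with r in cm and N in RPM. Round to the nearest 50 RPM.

Current RCF = 1.118 × 10⁻⁵ × 18.3 × (12610)² = 1.118 × 10⁻⁵ × 18.3 × 159,012,100 ≈ 32,532.9 × g
Target RCF = 32,532.9 + 46,000 = 78,532.9 × g
N² = 78,532.9 / (20.4594 × 10⁻⁵) = 383,847,522
N ≈ √383,847,522 ≈ 19,592.0

19600 RPM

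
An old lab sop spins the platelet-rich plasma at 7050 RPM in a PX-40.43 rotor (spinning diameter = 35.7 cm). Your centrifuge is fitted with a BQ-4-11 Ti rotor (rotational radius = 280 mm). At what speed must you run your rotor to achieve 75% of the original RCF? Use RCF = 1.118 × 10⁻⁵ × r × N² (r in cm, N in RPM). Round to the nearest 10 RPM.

≈ 4870 RPM

Original rotor: r = 35.7 / 2 = 17.85 cm
RCF = 1.118 × 10⁻⁵ × r × N²
RCF_original = 1.118 × 10⁻⁵ × 17.85 × (7050)² = 1.118 × 10⁻⁵ × 17.85 × 49,702,500 ≈ 9,918.8 × g
Target RCF = 0.75 × 9,918.8 ≈ 7,439.1 × g
Your rotor: r = 280 mm = 28.0 cm
7,439.1 = 1.118 × 10⁻⁵ × 28 × N²
N² = 7,439.1 / (31.304 × 10⁻⁵) = 23,764,056
N ≈ √23,764,056 ≈ 4,874.8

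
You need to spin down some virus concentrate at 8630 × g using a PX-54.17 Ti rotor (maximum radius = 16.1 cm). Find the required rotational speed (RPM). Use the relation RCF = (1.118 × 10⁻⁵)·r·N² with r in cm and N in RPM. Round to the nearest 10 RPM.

RCF = 1.118 × 10⁻⁵ × r × N²
8,630 = 1.118 × 10⁻⁵ × 16.1 × N²
N² = 8,630 / (17.9998 × 10⁻⁵) = 47,944,977
N ≈ √47,944,977 ≈ 6,924.2

≈ 6920 RPM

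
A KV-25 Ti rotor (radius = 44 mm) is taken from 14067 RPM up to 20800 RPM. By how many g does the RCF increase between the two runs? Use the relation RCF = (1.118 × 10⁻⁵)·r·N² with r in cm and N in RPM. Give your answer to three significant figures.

r = 44 mm = 4.4 cm
RCF₁ = 1.118 × 10⁻⁵ × 4.4 × (14067)² = 1.118 × 10⁻⁵ × 4.4 × 197,880,489 ≈ 9,734.1 × g
RCF₂ = 1.118 × 10⁻⁵ × 4.4 × (20800)² = 1.118 × 10⁻⁵ × 4.4 × 432,640,000 ≈ 21,282.4 × g
Increase = 21,282.4 − 9,734.1 = 11,548.3

≈ 11500 g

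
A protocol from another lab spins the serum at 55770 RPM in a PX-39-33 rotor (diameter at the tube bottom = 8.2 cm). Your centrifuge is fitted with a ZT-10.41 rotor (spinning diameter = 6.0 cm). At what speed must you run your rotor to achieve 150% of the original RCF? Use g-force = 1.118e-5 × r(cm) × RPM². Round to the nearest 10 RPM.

79850 RPM

Original rotor: r = 8.2 / 2 = 4.1 cm
RCF_original = 1.118 × 10⁻⁵ × 4.1 × (55770)² = 1.118 × 10⁻⁵ × 4.1 × 3,110,292,900 ≈ 142,569.6 × g
Target RCF = 1.5 × 142,569.6 ≈ 213,854.4 × g
Your rotor: r = 6.0 / 2 = 3 cm
213,854.4 = 1.118 × 10⁻⁵ × 3 × N²
N² = 213,854.4 / (3.354 × 10⁻⁵) = 6,376,100,179
N ≈ √6,376,100,179 ≈ 79,850.5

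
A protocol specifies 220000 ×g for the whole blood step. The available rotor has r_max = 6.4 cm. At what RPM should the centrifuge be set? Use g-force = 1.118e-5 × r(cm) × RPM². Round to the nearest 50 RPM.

N ≈ 55450 RPM

RCF = 1.118 × 10⁻⁵ × r × N²
220,000 = 1.118 × 10⁻⁵ × 6.4 × N²
N² = 220,000 / (7.1552 × 10⁻⁵) = 3,074,686,941
N ≈ √3,074,686,941 ≈ 55,449.9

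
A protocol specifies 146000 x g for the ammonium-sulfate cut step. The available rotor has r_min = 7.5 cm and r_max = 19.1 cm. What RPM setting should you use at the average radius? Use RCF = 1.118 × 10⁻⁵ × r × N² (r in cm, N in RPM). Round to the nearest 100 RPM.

31300 RPM

r_avg = (7.5 + 19.1) / 2 = 13.3 cm
146,000 = 1.118 × 10⁻⁵ × 13.3 × N²
N² = 146,000 / (14.8694 × 10⁻⁵) = 981,882,255
N ≈ √981,882,255 ≈ 31,335.0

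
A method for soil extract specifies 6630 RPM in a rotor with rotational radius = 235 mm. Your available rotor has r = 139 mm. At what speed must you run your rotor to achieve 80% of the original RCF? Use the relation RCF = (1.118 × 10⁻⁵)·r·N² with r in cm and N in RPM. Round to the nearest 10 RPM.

7710 RPM

Original rotor: r = 235 mm = 23.5 cm
RCF_original = 1.118 × 10⁻⁵ × 23.5 × (6630)² = 1.118 × 10⁻⁵ × 23.5 × 43,956,900 ≈ 11,548.8 × g
Target RCF = 0.8 × 11,548.8 ≈ 9,239 × g
Your rotor: r = 139 mm = 13.9 cm
9,239 = 1.118 × 10⁻⁵ × 13.9 × N²
N² = 9,239 / (15.5402 × 10⁻⁵) = 59,452,259
N ≈ √59,452,259 ≈ 7,710.5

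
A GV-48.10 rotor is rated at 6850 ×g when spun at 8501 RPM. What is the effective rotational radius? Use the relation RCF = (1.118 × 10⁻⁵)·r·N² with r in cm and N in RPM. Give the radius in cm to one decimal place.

RCF = 1.118 × 10⁻⁵ × r × N²
6850 = 1.118 × 10⁻⁵ × r × (8501)²
r = 6850 / (1.118 × 10⁻⁵ × 72,267,001) = 6850 / 807.9451 ≈ 8.478 cm

≈ 8.5 cm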